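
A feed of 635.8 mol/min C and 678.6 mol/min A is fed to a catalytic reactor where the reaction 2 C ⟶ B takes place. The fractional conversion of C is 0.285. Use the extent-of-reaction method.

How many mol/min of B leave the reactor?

90.6 mol/min

C reacted = 0.285 × 635.8 = 181.2 mol/min; ν_C = −2, so ξ = 181.2/2 = 90.6 mol/min.
Outlet amounts (n = n₀ + ν ξ):
  C: 635.8 − 2(90.6) = 454.6
  B: 0 + 1(90.6) = 90.6
  A: 678.6 (inert)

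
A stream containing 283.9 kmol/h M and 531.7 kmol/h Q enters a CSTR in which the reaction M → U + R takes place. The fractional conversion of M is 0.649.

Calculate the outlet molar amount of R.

M reacted = 0.649 × 283.9 = 184.3 kmol/h; ν_M = −1, so ξ = 184.3/1 = 184.3 kmol/h.
Outlet amounts (n = n₀ + ν ξ):
  M: 283.9 − 1(184.3) = 99.65
  U: 0 + 1(184.3) = 184.3
  R: 0 + 1(184.3) = 184.3
  Q: 531.7 (inert)

184 kmol/h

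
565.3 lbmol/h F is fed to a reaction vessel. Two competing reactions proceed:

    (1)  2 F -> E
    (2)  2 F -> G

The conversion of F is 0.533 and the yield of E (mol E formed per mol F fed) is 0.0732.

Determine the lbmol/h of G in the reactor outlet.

Yield of E: 1ξ₁ / 565.3 = 0.0732 → ξ₁ = 41.38 lbmol/h.
Conversion of F: 2ξ₁ + 2ξ₂ = 0.533 × 565.3 = 301.3 → ξ₂ = 109.3 lbmol/h.
Outlet amounts (n = n₀ + Σ ν·ξ):
  F: 565.3 − 2(41.38) − 2(109.3) = 264
  E: 0 + 1(41.38) = 41.38
  G: 0 + 1(109.3) = 109.3

109 lbmol/h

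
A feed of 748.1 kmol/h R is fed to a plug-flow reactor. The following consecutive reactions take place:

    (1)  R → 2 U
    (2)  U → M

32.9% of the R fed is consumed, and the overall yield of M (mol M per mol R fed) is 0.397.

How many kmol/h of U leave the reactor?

Conversion of R: R consumed = 1ξ₁ = 0.329 × 748.1 → ξ₁ = 246.1 kmol/h.
Yield of M: 1ξ₂ / 748.1 = 0.397 → ξ₂ = 297 kmol/h.
Outlet amounts (n = n₀ + Σ ν·ξ):
  R: 748.1 − 1(246.1) = 502
  U: 0 + 2(246.1) − 1(297) = 195.3
  M: 0 + 1(297) = 297

195 kmol/h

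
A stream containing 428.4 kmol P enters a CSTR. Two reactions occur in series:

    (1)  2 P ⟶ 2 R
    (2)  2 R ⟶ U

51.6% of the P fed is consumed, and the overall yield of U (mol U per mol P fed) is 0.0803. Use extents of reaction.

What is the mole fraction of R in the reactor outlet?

Conversion of P: P consumed = 2ξ₁ = 0.516 × 428.4 → ξ₁ = 110.5 kmol.
Yield of U: 1ξ₂ / 428.4 = 0.0803 → ξ₂ = 34.4 kmol.
Outlet amounts (n = n₀ + Σ ν·ξ):
  P: 428.4 − 2(110.5) = 207.3
  R: 0 + 2(110.5) − 2(34.4) = 152.3
  U: 0 + 1(34.4) = 34.4
Total out = 394 kmol; y_R = 152.3 / 394 = 0.3864.

0.386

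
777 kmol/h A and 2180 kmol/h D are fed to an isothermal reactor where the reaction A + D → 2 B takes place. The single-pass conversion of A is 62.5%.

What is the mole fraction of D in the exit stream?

0.573

A reacted = 0.625 × 777 = 485.6 kmol/h; ν_A = −1, so ξ = 485.6/1 = 485.6 kmol/h.
Outlet amounts (n = n₀ + ν ξ):
  A: 777 − 1(485.6) = 291.4
  D: 2180 − 1(485.6) = 1694
  B: 0 + 2(485.6) = 971.2
Total out = 2957 kmol/h; y_D = 1694 / 2957 = 0.573.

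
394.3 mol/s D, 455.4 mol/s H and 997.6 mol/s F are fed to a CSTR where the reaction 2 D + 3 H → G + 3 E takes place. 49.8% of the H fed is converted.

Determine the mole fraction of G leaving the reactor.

0.0427

H reacted = 0.498 × 455.4 = 226.8 mol/s; ν_H = −3, so ξ = 226.8/3 = 75.6 mol/s.
Outlet amounts (n = n₀ + ν ξ):
  D: 394.3 − 2(75.6) = 243.1
  H: 455.4 − 3(75.6) = 228.6
  G: 0 + 1(75.6) = 75.6
  E: 0 + 3(75.6) = 226.8
  F: 997.6 (inert)
Total out = 1772 mol/s; y_G = 75.6 / 1772 = 0.04267.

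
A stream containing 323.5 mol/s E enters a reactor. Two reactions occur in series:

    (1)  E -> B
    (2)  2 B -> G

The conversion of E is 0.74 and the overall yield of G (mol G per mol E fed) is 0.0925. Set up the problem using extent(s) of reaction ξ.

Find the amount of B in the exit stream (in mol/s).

180 mol/s

Conversion of E: E consumed = 1ξ₁ = 0.74 × 323.5 → ξ₁ = 239.4 mol/s.
Yield of G: 1ξ₂ / 323.5 = 0.0925 → ξ₂ = 29.92 mol/s.
Outlet amounts (n = n₀ + Σ ν·ξ):
  E: 323.5 − 1(239.4) = 84.11
  B: 0 + 1(239.4) − 2(29.92) = 179.5
  G: 0 + 1(29.92) = 29.92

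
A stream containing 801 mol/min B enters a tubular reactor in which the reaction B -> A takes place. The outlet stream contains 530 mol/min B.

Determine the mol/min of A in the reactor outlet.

271 mol/min

For B: n = n₀ − 1ξ → 530 = 801 − 1ξ, giving ξ = 271 mol/min.
Outlet amounts (n = n₀ + ν ξ):
  B: 801 − 1(271) = 530
  A: 0 + 1(271) = 271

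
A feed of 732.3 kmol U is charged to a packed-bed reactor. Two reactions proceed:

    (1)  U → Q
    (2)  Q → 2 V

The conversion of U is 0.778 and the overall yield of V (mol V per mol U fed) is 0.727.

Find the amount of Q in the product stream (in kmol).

Conversion of U: U consumed = 1ξ₁ = 0.778 × 732.3 → ξ₁ = 569.7 kmol.
Yield of V: 2ξ₂ / 732.3 = 0.727 → ξ₂ = 266.2 kmol.
Outlet amounts (n = n₀ + Σ ν·ξ):
  U: 732.3 − 1(569.7) = 162.6
  Q: 0 + 1(569.7) − 1(266.2) = 303.5
  V: 0 + 2(266.2) = 532.4

304 kmol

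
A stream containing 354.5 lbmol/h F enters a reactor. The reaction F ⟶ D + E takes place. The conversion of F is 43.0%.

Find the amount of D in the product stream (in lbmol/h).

F reacted = 0.43 × 354.5 = 152.4 lbmol/h; ν_F = −1, so ξ = 152.4/1 = 152.4 lbmol/h.
Outlet amounts (n = n₀ + ν ξ):
  F: 354.5 − 1(152.4) = 202.1
  D: 0 + 1(152.4) = 152.4
  E: 0 + 1(152.4) = 152.4

152 lbmol/h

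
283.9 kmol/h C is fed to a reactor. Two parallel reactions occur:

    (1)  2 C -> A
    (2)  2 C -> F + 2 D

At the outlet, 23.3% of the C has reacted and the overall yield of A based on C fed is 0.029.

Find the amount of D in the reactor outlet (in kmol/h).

Yield of A: 1ξ₁ / 283.9 = 0.029 → ξ₁ = 8.233 kmol/h.
Conversion of C: 2ξ₁ + 2ξ₂ = 0.233 × 283.9 = 66.15 → ξ₂ = 24.84 kmol/h.
Outlet amounts (n = n₀ + Σ ν·ξ):
  C: 283.9 − 2(8.233) − 2(24.84) = 217.8
  A: 0 + 1(8.233) = 8.233
  F: 0 + 1(24.84) = 24.84
  D: 0 + 2(24.84) = 49.68

49.7 kmol/h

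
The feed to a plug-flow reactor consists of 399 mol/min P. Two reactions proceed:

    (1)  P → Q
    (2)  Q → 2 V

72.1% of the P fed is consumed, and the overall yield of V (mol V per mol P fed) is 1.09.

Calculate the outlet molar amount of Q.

70.2 mol/min

Conversion of P: P consumed = 1ξ₁ = 0.721 × 399 → ξ₁ = 287.7 mol/min.
Yield of V: 2ξ₂ / 399 = 1.09 → ξ₂ = 217.5 mol/min.
Outlet amounts (n = n₀ + Σ ν·ξ):
  P: 399 − 1(287.7) = 111.3
  Q: 0 + 1(287.7) − 1(217.5) = 70.22
  V: 0 + 2(217.5) = 434.9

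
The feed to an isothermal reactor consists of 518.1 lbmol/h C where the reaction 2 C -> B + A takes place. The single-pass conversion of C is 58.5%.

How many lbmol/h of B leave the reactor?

C reacted = 0.585 × 518.1 = 303.1 lbmol/h; ν_C = −2, so ξ = 303.1/2 = 151.5 lbmol/h.
Outlet amounts (n = n₀ + ν ξ):
  C: 518.1 − 2(151.5) = 215
  B: 0 + 1(151.5) = 151.5
  A: 0 + 1(151.5) = 151.5

152 lbmol/h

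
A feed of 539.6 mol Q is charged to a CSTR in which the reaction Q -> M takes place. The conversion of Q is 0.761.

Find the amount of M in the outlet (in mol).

411 mol

Q reacted = 0.761 × 539.6 = 410.6 mol; ν_Q = −1, so ξ = 410.6/1 = 410.6 mol.
Outlet amounts (n = n₀ + ν ξ):
  Q: 539.6 − 1(410.6) = 129
  M: 0 + 1(410.6) = 410.6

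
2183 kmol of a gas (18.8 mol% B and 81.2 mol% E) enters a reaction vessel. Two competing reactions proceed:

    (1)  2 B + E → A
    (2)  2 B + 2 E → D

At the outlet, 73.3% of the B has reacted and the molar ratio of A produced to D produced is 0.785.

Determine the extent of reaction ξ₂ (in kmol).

ξ₂ = 84.3 kmol

Conversion of B: B consumed = 0.733 × 410.4 = 300.8 kmol = 2ξ₁ + 2ξ₂.
Selectivity: 1ξ₁ / (1ξ₂) = 0.785 → ξ₁ = 0.785 ξ₂.
Substitute: (2·0.785 + 2) ξ₂ = 300.8 → ξ₂ = 84.27 kmol, ξ₁ = 66.15 kmol.
Outlet amounts (n = n₀ + Σ ν·ξ):
  B: 410.4 − 2(66.15) − 2(84.27) = 109.6
  E: 1773 − 1(66.15) − 2(84.27) = 1538
  A: 0 + 1(66.15) = 66.15
  D: 0 + 1(84.27) = 84.27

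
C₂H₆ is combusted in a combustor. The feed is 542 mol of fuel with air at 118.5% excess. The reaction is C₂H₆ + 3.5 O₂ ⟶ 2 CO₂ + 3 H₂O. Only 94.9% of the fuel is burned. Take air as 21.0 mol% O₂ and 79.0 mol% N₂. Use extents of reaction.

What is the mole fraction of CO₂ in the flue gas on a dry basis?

Stoichiometric O₂ = 3.5 × 542 = 1897 mol; O₂ fed = 1897 × 2.185 = 4145 mol.
N₂ fed = 4145 × 79/21 = 15590 mol.
Fuel reacted = 0.949 × 542 → ξ = 514.4 mol.
Outlet (n = n₀ + ν ξ):
  C₂H₆: 542 − 1(514.4) = 27.64
  O₂: 4145 − 3.5(514.4) = 2345
  N₂: 15590 (inert)
  CO₂: 0 + 2(514.4) = 1029
  H₂O: 0 + 3(514.4) = 1543
Dry total = 18990 mol; y_CO₂ (dry) = 1029 / 18990 = 0.05416.

0.0542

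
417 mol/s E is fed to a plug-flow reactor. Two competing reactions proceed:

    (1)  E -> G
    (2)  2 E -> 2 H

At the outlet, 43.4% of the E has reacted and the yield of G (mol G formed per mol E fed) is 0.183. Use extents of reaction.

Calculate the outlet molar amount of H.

Yield of G: 1ξ₁ / 417 = 0.183 → ξ₁ = 76.31 mol/s.
Conversion of E: 1ξ₁ + 2ξ₂ = 0.434 × 417 = 181 → ξ₂ = 52.33 mol/s.
Outlet amounts (n = n₀ + Σ ν·ξ):
  E: 417 − 1(76.31) − 2(52.33) = 236
  G: 0 + 1(76.31) = 76.31
  H: 0 + 2(52.33) = 104.7

105 mol/s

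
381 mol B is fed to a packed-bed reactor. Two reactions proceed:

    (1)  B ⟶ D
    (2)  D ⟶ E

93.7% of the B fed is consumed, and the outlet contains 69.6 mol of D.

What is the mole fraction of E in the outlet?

Conversion of B: B consumed = 1ξ₁ = 0.937 × 381 → ξ₁ = 357 mol.
D balance: n_D = 0 + 1ξ₁ − 1ξ₂ = 69.6 → ξ₂ = (1·357 − 69.6)/1 = 287.4 mol.
Outlet amounts (n = n₀ + Σ ν·ξ):
  B: 381 − 1(357) = 24
  D: 0 + 1(357) − 1(287.4) = 69.6
  E: 0 + 1(287.4) = 287.4
Total out = 381 mol; y_E = 287.4 / 381 = 0.7543.

0.754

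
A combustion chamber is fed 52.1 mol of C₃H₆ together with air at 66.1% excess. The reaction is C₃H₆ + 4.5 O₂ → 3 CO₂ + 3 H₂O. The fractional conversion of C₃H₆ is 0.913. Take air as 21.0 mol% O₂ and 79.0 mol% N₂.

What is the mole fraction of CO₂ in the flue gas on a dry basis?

Stoichiometric O₂ = 4.5 × 52.1 = 234.5 mol; O₂ fed = 234.5 × 1.661 = 389.4 mol.
N₂ fed = 389.4 × 79/21 = 1465 mol.
Fuel reacted = 0.913 × 52.1 → ξ = 47.57 mol.
Outlet (n = n₀ + ν ξ):
  C₃H₆: 52.1 − 1(47.57) = 4.533
  O₂: 389.4 − 4.5(47.57) = 175.4
  N₂: 1465 (inert)
  CO₂: 0 + 3(47.57) = 142.7
  H₂O: 0 + 3(47.57) = 142.7
Dry total = 1788 mol; y_CO₂ (dry) = 142.7 / 1788 = 0.07983.

0.0798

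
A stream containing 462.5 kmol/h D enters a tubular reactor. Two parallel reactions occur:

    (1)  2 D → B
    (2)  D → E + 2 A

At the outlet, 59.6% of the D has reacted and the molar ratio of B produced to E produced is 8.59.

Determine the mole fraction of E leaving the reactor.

0.0418

Conversion of D: D consumed = 0.596 × 462.5 = 275.6 kmol/h = 2ξ₁ + 1ξ₂.
Selectivity: 1ξ₁ / (1ξ₂) = 8.59 → ξ₁ = 8.59 ξ₂.
Substitute: (2·8.59 + 1) ξ₂ = 275.6 → ξ₂ = 15.16 kmol/h, ξ₁ = 130.2 kmol/h.
Outlet amounts (n = n₀ + Σ ν·ξ):
  D: 462.5 − 2(130.2) − 1(15.16) = 186.9
  B: 0 + 1(130.2) = 130.2
  E: 0 + 1(15.16) = 15.16
  A: 0 + 2(15.16) = 30.32
Total out = 362.6 kmol/h; y_E = 15.16 / 362.6 = 0.04182.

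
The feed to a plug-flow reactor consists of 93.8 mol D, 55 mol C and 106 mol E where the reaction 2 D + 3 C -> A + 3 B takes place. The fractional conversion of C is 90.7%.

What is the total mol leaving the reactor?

238 mol

C reacted = 0.907 × 55 = 49.89 mol; ν_C = −3, so ξ = 49.89/3 = 16.63 mol.
Outlet amounts (n = n₀ + ν ξ):
  D: 93.8 − 2(16.63) = 60.54
  C: 55 − 3(16.63) = 5.115
  A: 0 + 1(16.63) = 16.63
  B: 0 + 3(16.63) = 49.89
  E: 106 (inert)
Total out = 60.54 + 5.115 + 16.63 + 49.89 + 106 = 238.2 mol.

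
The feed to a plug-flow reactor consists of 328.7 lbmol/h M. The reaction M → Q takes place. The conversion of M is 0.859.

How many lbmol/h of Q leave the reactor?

282 lbmol/h

M reacted = 0.859 × 328.7 = 282.4 lbmol/h; ν_M = −1, so ξ = 282.4/1 = 282.4 lbmol/h.
Outlet amounts (n = n₀ + ν ξ):
  M: 328.7 − 1(282.4) = 46.35
  Q: 0 + 1(282.4) = 282.4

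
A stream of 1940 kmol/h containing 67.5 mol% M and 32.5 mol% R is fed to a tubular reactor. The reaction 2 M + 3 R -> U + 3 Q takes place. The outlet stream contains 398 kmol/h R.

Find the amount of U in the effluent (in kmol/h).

For R: n = n₀ − 3ξ → 398 = 630.5 − 3ξ, giving ξ = 77.5 kmol/h.
Outlet amounts (n = n₀ + ν ξ):
  M: 1310 − 2(77.5) = 1154
  R: 630.5 − 3(77.5) = 398
  U: 0 + 1(77.5) = 77.5
  Q: 0 + 3(77.5) = 232.5

77.5 kmol/h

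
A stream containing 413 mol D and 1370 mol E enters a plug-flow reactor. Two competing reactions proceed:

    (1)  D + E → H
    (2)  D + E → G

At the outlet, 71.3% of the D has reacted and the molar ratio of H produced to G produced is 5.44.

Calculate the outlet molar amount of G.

45.7 mol

Conversion of D: D consumed = 0.713 × 413 = 294.5 mol = 1ξ₁ + 1ξ₂.
Selectivity: 1ξ₁ / (1ξ₂) = 5.44 → ξ₁ = 5.44 ξ₂.
Substitute: (1·5.44 + 1) ξ₂ = 294.5 → ξ₂ = 45.72 mol, ξ₁ = 248.7 mol.
Outlet amounts (n = n₀ + Σ ν·ξ):
  D: 413 − 1(248.7) − 1(45.72) = 118.5
  E: 1370 − 1(248.7) − 1(45.72) = 1076
  H: 0 + 1(248.7) = 248.7
  G: 0 + 1(45.72) = 45.72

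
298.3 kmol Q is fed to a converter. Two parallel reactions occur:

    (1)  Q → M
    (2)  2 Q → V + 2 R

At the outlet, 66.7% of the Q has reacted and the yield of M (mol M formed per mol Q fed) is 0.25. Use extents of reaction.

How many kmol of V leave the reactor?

Yield of M: 1ξ₁ / 298.3 = 0.25 → ξ₁ = 74.58 kmol.
Conversion of Q: 1ξ₁ + 2ξ₂ = 0.667 × 298.3 = 199 → ξ₂ = 62.2 kmol.
Outlet amounts (n = n₀ + Σ ν·ξ):
  Q: 298.3 − 1(74.58) − 2(62.2) = 99.33
  M: 0 + 1(74.58) = 74.58
  V: 0 + 1(62.2) = 62.2
  R: 0 + 2(62.2) = 124.4

62.2 kmol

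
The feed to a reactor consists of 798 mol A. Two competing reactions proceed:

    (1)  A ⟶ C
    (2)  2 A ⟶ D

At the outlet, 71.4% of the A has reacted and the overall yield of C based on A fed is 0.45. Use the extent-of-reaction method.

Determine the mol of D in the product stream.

105 mol

Yield of C: 1ξ₁ / 798 = 0.45 → ξ₁ = 359.1 mol.
Conversion of A: 1ξ₁ + 2ξ₂ = 0.714 × 798 = 569.8 → ξ₂ = 105.3 mol.
Outlet amounts (n = n₀ + Σ ν·ξ):
  A: 798 − 1(359.1) − 2(105.3) = 228.2
  C: 0 + 1(359.1) = 359.1
  D: 0 + 1(105.3) = 105.3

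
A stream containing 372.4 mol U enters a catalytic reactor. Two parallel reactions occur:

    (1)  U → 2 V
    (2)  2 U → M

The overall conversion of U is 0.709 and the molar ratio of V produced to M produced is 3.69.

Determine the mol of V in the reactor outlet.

Conversion of U: U consumed = 0.709 × 372.4 = 264 mol = 1ξ₁ + 2ξ₂.
Selectivity: 2ξ₁ / (1ξ₂) = 3.69 → ξ₁ = 1.845 ξ₂.
Substitute: (1·1.845 + 2) ξ₂ = 264 → ξ₂ = 68.67 mol, ξ₁ = 126.7 mol.
Outlet amounts (n = n₀ + Σ ν·ξ):
  U: 372.4 − 1(126.7) − 2(68.67) = 108.4
  V: 0 + 2(126.7) = 253.4
  M: 0 + 1(68.67) = 68.67

253 mol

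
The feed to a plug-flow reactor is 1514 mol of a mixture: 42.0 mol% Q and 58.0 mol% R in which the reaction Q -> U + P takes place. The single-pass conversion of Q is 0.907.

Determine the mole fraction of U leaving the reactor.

Q reacted = 0.907 × 635.9 = 576.7 mol; ν_Q = −1, so ξ = 576.7/1 = 576.7 mol.
Outlet amounts (n = n₀ + ν ξ):
  Q: 635.9 − 1(576.7) = 59.14
  U: 0 + 1(576.7) = 576.7
  P: 0 + 1(576.7) = 576.7
  R: 878.1 (inert)
Total out = 2091 mol; y_U = 576.7 / 2091 = 0.2759.

0.276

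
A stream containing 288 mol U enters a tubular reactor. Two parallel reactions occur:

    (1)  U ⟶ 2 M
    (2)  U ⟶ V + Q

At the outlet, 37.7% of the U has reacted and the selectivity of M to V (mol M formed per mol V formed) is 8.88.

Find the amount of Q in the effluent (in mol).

Conversion of U: U consumed = 0.377 × 288 = 108.6 mol = 1ξ₁ + 1ξ₂.
Selectivity: 2ξ₁ / (1ξ₂) = 8.88 → ξ₁ = 4.44 ξ₂.
Substitute: (1·4.44 + 1) ξ₂ = 108.6 → ξ₂ = 19.96 mol, ξ₁ = 88.62 mol.
Outlet amounts (n = n₀ + Σ ν·ξ):
  U: 288 − 1(88.62) − 1(19.96) = 179.4
  M: 0 + 2(88.62) = 177.2
  V: 0 + 1(19.96) = 19.96
  Q: 0 + 1(19.96) = 19.96

20 mol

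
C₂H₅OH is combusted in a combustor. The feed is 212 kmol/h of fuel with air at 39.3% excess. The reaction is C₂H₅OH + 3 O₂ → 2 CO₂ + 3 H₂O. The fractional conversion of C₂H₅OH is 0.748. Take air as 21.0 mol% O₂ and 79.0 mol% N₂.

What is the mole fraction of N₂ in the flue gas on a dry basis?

0.81

Stoichiometric O₂ = 3 × 212 = 636 kmol/h; O₂ fed = 636 × 1.393 = 885.9 kmol/h.
N₂ fed = 885.9 × 79/21 = 3333 kmol/h.
Fuel reacted = 0.748 × 212 → ξ = 158.6 kmol/h.
Outlet (n = n₀ + ν ξ):
  C₂H₅OH: 212 − 1(158.6) = 53.42
  O₂: 885.9 − 3(158.6) = 410.2
  N₂: 3333 (inert)
  CO₂: 0 + 2(158.6) = 317.2
  H₂O: 0 + 3(158.6) = 475.7
Dry total = 4114 kmol/h; y_N₂ (dry) = 3333 / 4114 = 0.8102.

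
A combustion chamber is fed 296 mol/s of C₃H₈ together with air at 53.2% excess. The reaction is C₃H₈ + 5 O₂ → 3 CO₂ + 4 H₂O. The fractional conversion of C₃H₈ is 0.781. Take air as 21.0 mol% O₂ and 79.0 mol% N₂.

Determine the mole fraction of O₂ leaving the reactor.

Stoichiometric O₂ = 5 × 296 = 1480 mol/s; O₂ fed = 1480 × 1.532 = 2267 mol/s.
N₂ fed = 2267 × 79/21 = 8530 mol/s.
Fuel reacted = 0.781 × 296 → ξ = 231.2 mol/s.
Outlet (n = n₀ + ν ξ):
  C₃H₈: 296 − 1(231.2) = 64.82
  O₂: 2267 − 5(231.2) = 1111
  N₂: 8530 (inert)
  CO₂: 0 + 3(231.2) = 693.5
  H₂O: 0 + 4(231.2) = 924.7
Total out = 11320 mol/s; y_O₂ = 1111 / 11320 = 0.09815.

0.0982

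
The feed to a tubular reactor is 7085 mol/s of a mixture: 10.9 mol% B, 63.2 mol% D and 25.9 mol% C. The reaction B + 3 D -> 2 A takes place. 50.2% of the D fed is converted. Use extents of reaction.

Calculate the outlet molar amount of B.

23 mol/s

D reacted = 0.502 × 4478 = 2248 mol/s; ν_D = −3, so ξ = 2248/3 = 749.3 mol/s.
Outlet amounts (n = n₀ + ν ξ):
  B: 772.3 − 1(749.3) = 22.99
  D: 4478 − 3(749.3) = 2230
  A: 0 + 2(749.3) = 1499
  C: 1835 (inert)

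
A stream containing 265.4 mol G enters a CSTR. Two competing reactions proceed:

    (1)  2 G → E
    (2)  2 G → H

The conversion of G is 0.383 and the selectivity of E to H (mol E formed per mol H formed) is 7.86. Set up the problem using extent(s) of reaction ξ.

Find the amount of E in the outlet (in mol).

Conversion of G: G consumed = 0.383 × 265.4 = 101.6 mol = 2ξ₁ + 2ξ₂.
Selectivity: 1ξ₁ / (1ξ₂) = 7.86 → ξ₁ = 7.86 ξ₂.
Substitute: (2·7.86 + 2) ξ₂ = 101.6 → ξ₂ = 5.736 mol, ξ₁ = 45.09 mol.
Outlet amounts (n = n₀ + Σ ν·ξ):
  G: 265.4 − 2(45.09) − 2(5.736) = 163.8
  E: 0 + 1(45.09) = 45.09
  H: 0 + 1(5.736) = 5.736

45.1 mol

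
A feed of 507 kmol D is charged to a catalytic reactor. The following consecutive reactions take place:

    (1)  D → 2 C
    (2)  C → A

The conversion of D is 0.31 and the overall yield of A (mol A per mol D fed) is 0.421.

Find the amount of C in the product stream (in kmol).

Conversion of D: D consumed = 1ξ₁ = 0.31 × 507 → ξ₁ = 157.2 kmol.
Yield of A: 1ξ₂ / 507 = 0.421 → ξ₂ = 213.4 kmol.
Outlet amounts (n = n₀ + Σ ν·ξ):
  D: 507 − 1(157.2) = 349.8
  C: 0 + 2(157.2) − 1(213.4) = 100.9
  A: 0 + 1(213.4) = 213.4

101 kmol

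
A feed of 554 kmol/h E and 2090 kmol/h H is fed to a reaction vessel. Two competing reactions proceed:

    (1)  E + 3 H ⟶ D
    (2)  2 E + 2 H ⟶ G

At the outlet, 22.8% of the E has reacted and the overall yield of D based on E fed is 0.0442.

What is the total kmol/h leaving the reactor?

Yield of D: 1ξ₁ / 554 = 0.0442 → ξ₁ = 24.49 kmol/h.
Conversion of E: 1ξ₁ + 2ξ₂ = 0.228 × 554 = 126.3 → ξ₂ = 50.91 kmol/h.
Outlet amounts (n = n₀ + Σ ν·ξ):
  E: 554 − 1(24.49) − 2(50.91) = 427.7
  H: 2090 − 3(24.49) − 2(50.91) = 1915
  D: 0 + 1(24.49) = 24.49
  G: 0 + 1(50.91) = 50.91
Total out = 427.7 + 1915 + 24.49 + 50.91 = 2418 kmol/h.

2420 kmol/h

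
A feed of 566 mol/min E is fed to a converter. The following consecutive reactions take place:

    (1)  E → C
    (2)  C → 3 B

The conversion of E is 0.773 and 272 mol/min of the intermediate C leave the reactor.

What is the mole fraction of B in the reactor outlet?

Conversion of E: E consumed = 1ξ₁ = 0.773 × 566 → ξ₁ = 437.5 mol/min.
C balance: n_C = 0 + 1ξ₁ − 1ξ₂ = 272 → ξ₂ = (1·437.5 − 272)/1 = 165.5 mol/min.
Outlet amounts (n = n₀ + Σ ν·ξ):
  E: 566 − 1(437.5) = 128.5
  C: 0 + 1(437.5) − 1(165.5) = 272
  B: 0 + 3(165.5) = 496.6
Total out = 897 mol/min; y_B = 496.6 / 897 = 0.5535.

0.554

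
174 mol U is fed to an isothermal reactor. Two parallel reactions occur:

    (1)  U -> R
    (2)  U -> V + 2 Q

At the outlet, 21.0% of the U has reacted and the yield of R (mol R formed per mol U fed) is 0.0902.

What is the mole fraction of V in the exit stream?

0.0966

Yield of R: 1ξ₁ / 174 = 0.0902 → ξ₁ = 15.69 mol.
Conversion of U: 1ξ₁ + 1ξ₂ = 0.21 × 174 = 36.54 → ξ₂ = 20.85 mol.
Outlet amounts (n = n₀ + Σ ν·ξ):
  U: 174 − 1(15.69) − 1(20.85) = 137.5
  R: 0 + 1(15.69) = 15.69
  V: 0 + 1(20.85) = 20.85
  Q: 0 + 2(20.85) = 41.69
Total out = 215.7 mol; y_V = 20.85 / 215.7 = 0.09664.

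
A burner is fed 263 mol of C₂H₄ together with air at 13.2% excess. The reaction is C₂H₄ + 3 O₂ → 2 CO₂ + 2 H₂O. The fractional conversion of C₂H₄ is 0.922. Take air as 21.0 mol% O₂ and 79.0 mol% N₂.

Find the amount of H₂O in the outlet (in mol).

485 mol

Stoichiometric O₂ = 3 × 263 = 789 mol; O₂ fed = 789 × 1.132 = 893.1 mol.
N₂ fed = 893.1 × 79/21 = 3360 mol.
Fuel reacted = 0.922 × 263 → ξ = 242.5 mol.
Outlet (n = n₀ + ν ξ):
  C₂H₄: 263 − 1(242.5) = 20.51
  O₂: 893.1 − 3(242.5) = 165.7
  N₂: 3360 (inert)
  CO₂: 0 + 2(242.5) = 485
  H₂O: 0 + 2(242.5) = 485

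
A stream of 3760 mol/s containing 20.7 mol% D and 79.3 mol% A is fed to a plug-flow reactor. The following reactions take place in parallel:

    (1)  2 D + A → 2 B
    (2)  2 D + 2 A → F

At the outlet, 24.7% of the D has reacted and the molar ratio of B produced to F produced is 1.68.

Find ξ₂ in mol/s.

ξ₂ = 52.2 mol/s

Conversion of D: D consumed = 0.247 × 778.3 = 192.2 mol/s = 2ξ₁ + 2ξ₂.
Selectivity: 2ξ₁ / (1ξ₂) = 1.68 → ξ₁ = 0.84 ξ₂.
Substitute: (2·0.84 + 2) ξ₂ = 192.2 → ξ₂ = 52.24 mol/s, ξ₁ = 43.88 mol/s.
Outlet amounts (n = n₀ + Σ ν·ξ):
  D: 778.3 − 2(43.88) − 2(52.24) = 586.1
  A: 2982 − 1(43.88) − 2(52.24) = 2833
  B: 0 + 2(43.88) = 87.76
  F: 0 + 1(52.24) = 52.24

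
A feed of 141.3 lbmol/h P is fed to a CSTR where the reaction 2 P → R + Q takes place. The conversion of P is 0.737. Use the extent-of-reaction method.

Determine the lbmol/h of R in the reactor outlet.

P reacted = 0.737 × 141.3 = 104.1 lbmol/h; ν_P = −2, so ξ = 104.1/2 = 52.07 lbmol/h.
Outlet amounts (n = n₀ + ν ξ):
  P: 141.3 − 2(52.07) = 37.16
  R: 0 + 1(52.07) = 52.07
  Q: 0 + 1(52.07) = 52.07

52.1 lbmol/h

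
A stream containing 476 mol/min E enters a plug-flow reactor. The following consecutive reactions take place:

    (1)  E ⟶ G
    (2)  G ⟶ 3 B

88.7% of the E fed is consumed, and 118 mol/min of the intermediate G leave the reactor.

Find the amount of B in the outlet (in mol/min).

Conversion of E: E consumed = 1ξ₁ = 0.887 × 476 → ξ₁ = 422.2 mol/min.
G balance: n_G = 0 + 1ξ₁ − 1ξ₂ = 118 → ξ₂ = (1·422.2 − 118)/1 = 304.2 mol/min.
Outlet amounts (n = n₀ + Σ ν·ξ):
  E: 476 − 1(422.2) = 53.79
  G: 0 + 1(422.2) − 1(304.2) = 118
  B: 0 + 3(304.2) = 912.6

913 mol/min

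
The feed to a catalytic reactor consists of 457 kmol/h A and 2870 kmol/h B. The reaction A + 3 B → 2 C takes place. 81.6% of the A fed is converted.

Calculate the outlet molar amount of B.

A reacted = 0.816 × 457 = 372.9 kmol/h; ν_A = −1, so ξ = 372.9/1 = 372.9 kmol/h.
Outlet amounts (n = n₀ + ν ξ):
  A: 457 − 1(372.9) = 84.09
  B: 2870 − 3(372.9) = 1751
  C: 0 + 2(372.9) = 745.8

1750 kmol/h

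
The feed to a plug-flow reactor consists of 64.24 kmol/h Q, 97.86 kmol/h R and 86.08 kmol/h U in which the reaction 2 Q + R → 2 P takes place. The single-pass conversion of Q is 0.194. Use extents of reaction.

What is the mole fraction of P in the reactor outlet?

Q reacted = 0.194 × 64.24 = 12.46 kmol/h; ν_Q = −2, so ξ = 12.46/2 = 6.231 kmol/h.
Outlet amounts (n = n₀ + ν ξ):
  Q: 64.24 − 2(6.231) = 51.78
  R: 97.86 − 1(6.231) = 91.63
  P: 0 + 2(6.231) = 12.46
  U: 86.08 (inert)
Total out = 241.9 kmol/h; y_P = 12.46 / 241.9 = 0.05151.

0.0515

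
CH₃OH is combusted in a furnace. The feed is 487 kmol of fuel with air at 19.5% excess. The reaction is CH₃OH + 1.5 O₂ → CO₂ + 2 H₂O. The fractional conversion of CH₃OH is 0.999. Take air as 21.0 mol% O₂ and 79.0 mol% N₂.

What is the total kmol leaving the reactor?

4890 kmol

Stoichiometric O₂ = 1.5 × 487 = 730.5 kmol; O₂ fed = 730.5 × 1.195 = 872.9 kmol.
N₂ fed = 872.9 × 79/21 = 3284 kmol.
Fuel reacted = 0.999 × 487 → ξ = 486.5 kmol.
Outlet (n = n₀ + ν ξ):
  CH₃OH: 487 − 1(486.5) = 0.487
  O₂: 872.9 − 1.5(486.5) = 143.2
  N₂: 3284 (inert)
  CO₂: 0 + 1(486.5) = 486.5
  H₂O: 0 + 2(486.5) = 973
Total out = 0.487 + 143.2 + 3284 + 486.5 + 973 = 4887 kmol.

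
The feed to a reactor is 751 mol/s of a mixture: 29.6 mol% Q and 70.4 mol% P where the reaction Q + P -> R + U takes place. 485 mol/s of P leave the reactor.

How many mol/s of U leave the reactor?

For P: n = n₀ − 1ξ → 485 = 528.7 − 1ξ, giving ξ = 43.7 mol/s.
Outlet amounts (n = n₀ + ν ξ):
  Q: 222.3 − 1(43.7) = 178.6
  P: 528.7 − 1(43.7) = 485
  R: 0 + 1(43.7) = 43.7
  U: 0 + 1(43.7) = 43.7

43.7 mol/s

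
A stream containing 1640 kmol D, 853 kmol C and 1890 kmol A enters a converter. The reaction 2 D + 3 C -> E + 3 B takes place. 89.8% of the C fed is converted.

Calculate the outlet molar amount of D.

1130 kmol

C reacted = 0.898 × 853 = 766 kmol; ν_C = −3, so ξ = 766/3 = 255.3 kmol.
Outlet amounts (n = n₀ + ν ξ):
  D: 1640 − 2(255.3) = 1129
  C: 853 − 3(255.3) = 87.01
  E: 0 + 1(255.3) = 255.3
  B: 0 + 3(255.3) = 766
  A: 1890 (inert)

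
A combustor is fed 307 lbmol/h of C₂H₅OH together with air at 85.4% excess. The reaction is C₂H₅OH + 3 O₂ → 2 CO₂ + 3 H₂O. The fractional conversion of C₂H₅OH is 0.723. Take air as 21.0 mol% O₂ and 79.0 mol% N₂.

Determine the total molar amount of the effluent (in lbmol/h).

Stoichiometric O₂ = 3 × 307 = 921 lbmol/h; O₂ fed = 921 × 1.854 = 1708 lbmol/h.
N₂ fed = 1708 × 79/21 = 6424 lbmol/h.
Fuel reacted = 0.723 × 307 → ξ = 222 lbmol/h.
Outlet (n = n₀ + ν ξ):
  C₂H₅OH: 307 − 1(222) = 85.04
  O₂: 1708 − 3(222) = 1042
  N₂: 6424 (inert)
  CO₂: 0 + 2(222) = 443.9
  H₂O: 0 + 3(222) = 665.9
Total out = 85.04 + 1042 + 6424 + 443.9 + 665.9 = 8660 lbmol/h.

8660 lbmol/h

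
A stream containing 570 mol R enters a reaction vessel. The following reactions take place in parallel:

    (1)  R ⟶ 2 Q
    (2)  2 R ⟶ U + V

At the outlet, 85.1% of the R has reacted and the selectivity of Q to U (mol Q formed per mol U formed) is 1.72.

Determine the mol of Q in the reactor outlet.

Conversion of R: R consumed = 0.851 × 570 = 485.1 mol = 1ξ₁ + 2ξ₂.
Selectivity: 2ξ₁ / (1ξ₂) = 1.72 → ξ₁ = 0.86 ξ₂.
Substitute: (1·0.86 + 2) ξ₂ = 485.1 → ξ₂ = 169.6 mol, ξ₁ = 145.9 mol.
Outlet amounts (n = n₀ + Σ ν·ξ):
  R: 570 − 1(145.9) − 2(169.6) = 84.93
  Q: 0 + 2(145.9) = 291.7
  U: 0 + 1(169.6) = 169.6
  V: 0 + 1(169.6) = 169.6

292 mol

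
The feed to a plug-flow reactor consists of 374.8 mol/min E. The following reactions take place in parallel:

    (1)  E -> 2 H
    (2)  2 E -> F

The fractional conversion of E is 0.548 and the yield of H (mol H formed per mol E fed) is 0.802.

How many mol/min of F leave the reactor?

Yield of H: 2ξ₁ / 374.8 = 0.802 → ξ₁ = 150.3 mol/min.
Conversion of E: 1ξ₁ + 2ξ₂ = 0.548 × 374.8 = 205.4 → ξ₂ = 27.55 mol/min.
Outlet amounts (n = n₀ + Σ ν·ξ):
  E: 374.8 − 1(150.3) − 2(27.55) = 169.4
  H: 0 + 2(150.3) = 300.6
  F: 0 + 1(27.55) = 27.55

27.5 mol/min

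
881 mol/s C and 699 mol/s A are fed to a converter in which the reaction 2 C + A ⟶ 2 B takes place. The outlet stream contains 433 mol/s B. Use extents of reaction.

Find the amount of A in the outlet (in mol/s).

For B: n = n₀ + 2ξ → 433 = 0 + 2ξ, giving ξ = 216.5 mol/s.
Outlet amounts (n = n₀ + ν ξ):
  C: 881 − 2(216.5) = 448
  A: 699 − 1(216.5) = 482.5
  B: 0 + 2(216.5) = 433

482 mol/s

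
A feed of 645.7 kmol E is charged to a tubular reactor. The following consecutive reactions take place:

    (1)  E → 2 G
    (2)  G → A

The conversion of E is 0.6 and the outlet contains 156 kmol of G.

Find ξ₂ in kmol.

ξ₂ = 619 kmol

Conversion of E: E consumed = 1ξ₁ = 0.6 × 645.7 → ξ₁ = 387.4 kmol.
G balance: n_G = 0 + 2ξ₁ − 1ξ₂ = 156 → ξ₂ = (2·387.4 − 156)/1 = 618.8 kmol.
Outlet amounts (n = n₀ + Σ ν·ξ):
  E: 645.7 − 1(387.4) = 258.3
  G: 0 + 2(387.4) − 1(618.8) = 156
  A: 0 + 1(618.8) = 618.8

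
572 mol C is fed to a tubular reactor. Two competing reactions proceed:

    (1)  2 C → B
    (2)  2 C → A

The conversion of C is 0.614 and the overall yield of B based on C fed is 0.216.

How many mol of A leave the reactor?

52.1 mol

Yield of B: 1ξ₁ / 572 = 0.216 → ξ₁ = 123.6 mol.
Conversion of C: 2ξ₁ + 2ξ₂ = 0.614 × 572 = 351.2 → ξ₂ = 52.05 mol.
Outlet amounts (n = n₀ + Σ ν·ξ):
  C: 572 − 2(123.6) − 2(52.05) = 220.8
  B: 0 + 1(123.6) = 123.6
  A: 0 + 1(52.05) = 52.05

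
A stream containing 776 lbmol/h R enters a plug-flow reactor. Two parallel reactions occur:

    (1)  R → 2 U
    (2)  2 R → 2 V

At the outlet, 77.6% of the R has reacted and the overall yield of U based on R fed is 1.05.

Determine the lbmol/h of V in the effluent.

195 lbmol/h

Yield of U: 2ξ₁ / 776 = 1.05 → ξ₁ = 407.4 lbmol/h.
Conversion of R: 1ξ₁ + 2ξ₂ = 0.776 × 776 = 602.2 → ξ₂ = 97.39 lbmol/h.
Outlet amounts (n = n₀ + Σ ν·ξ):
  R: 776 − 1(407.4) − 2(97.39) = 173.8
  U: 0 + 2(407.4) = 814.8
  V: 0 + 2(97.39) = 194.8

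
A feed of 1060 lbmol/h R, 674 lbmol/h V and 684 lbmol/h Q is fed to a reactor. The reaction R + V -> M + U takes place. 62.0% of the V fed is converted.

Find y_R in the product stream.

0.266

V reacted = 0.62 × 674 = 417.9 lbmol/h; ν_V = −1, so ξ = 417.9/1 = 417.9 lbmol/h.
Outlet amounts (n = n₀ + ν ξ):
  R: 1060 − 1(417.9) = 642.1
  V: 674 − 1(417.9) = 256.1
  M: 0 + 1(417.9) = 417.9
  U: 0 + 1(417.9) = 417.9
  Q: 684 (inert)
Total out = 2418 lbmol/h; y_R = 642.1 / 2418 = 0.2656.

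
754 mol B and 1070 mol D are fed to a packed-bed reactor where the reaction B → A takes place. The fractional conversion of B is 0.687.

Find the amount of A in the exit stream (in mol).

B reacted = 0.687 × 754 = 518 mol; ν_B = −1, so ξ = 518/1 = 518 mol.
Outlet amounts (n = n₀ + ν ξ):
  B: 754 − 1(518) = 236
  A: 0 + 1(518) = 518
  D: 1070 (inert)

518 mol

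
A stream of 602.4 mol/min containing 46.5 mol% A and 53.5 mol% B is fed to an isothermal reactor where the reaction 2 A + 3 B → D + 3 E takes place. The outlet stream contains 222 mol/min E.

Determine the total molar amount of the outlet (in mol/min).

528 mol/min

For E: n = n₀ + 3ξ → 222 = 0 + 3ξ, giving ξ = 74 mol/min.
Outlet amounts (n = n₀ + ν ξ):
  A: 280.1 − 2(74) = 132.1
  B: 322.3 − 3(74) = 100.3
  D: 0 + 1(74) = 74
  E: 0 + 3(74) = 222
Total out = 132.1 + 100.3 + 74 + 222 = 528.4 mol/min.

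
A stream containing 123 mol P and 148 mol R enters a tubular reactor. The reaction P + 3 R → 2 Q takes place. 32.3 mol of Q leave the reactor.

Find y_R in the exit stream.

0.417

For Q: n = n₀ + 2ξ → 32.3 = 0 + 2ξ, giving ξ = 16.15 mol.
Outlet amounts (n = n₀ + ν ξ):
  P: 123 − 1(16.15) = 106.8
  R: 148 − 3(16.15) = 99.55
  Q: 0 + 2(16.15) = 32.3
Total out = 238.7 mol; y_R = 99.55 / 238.7 = 0.4171.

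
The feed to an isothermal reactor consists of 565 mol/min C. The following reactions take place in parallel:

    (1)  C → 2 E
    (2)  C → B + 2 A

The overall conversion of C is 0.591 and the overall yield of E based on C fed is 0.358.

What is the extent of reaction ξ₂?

Yield of E: 2ξ₁ / 565 = 0.358 → ξ₁ = 101.1 mol/min.
Conversion of C: 1ξ₁ + 1ξ₂ = 0.591 × 565 = 333.9 → ξ₂ = 232.8 mol/min.
Outlet amounts (n = n₀ + Σ ν·ξ):
  C: 565 − 1(101.1) − 1(232.8) = 231.1
  E: 0 + 2(101.1) = 202.3
  B: 0 + 1(232.8) = 232.8
  A: 0 + 2(232.8) = 465.6

ξ₂ = 233 mol/min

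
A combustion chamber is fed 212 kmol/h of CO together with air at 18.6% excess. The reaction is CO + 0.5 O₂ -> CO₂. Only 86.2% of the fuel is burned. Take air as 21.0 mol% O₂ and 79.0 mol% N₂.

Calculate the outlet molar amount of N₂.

Stoichiometric O₂ = 0.5 × 212 = 106 kmol/h; O₂ fed = 106 × 1.186 = 125.7 kmol/h.
N₂ fed = 125.7 × 79/21 = 472.9 kmol/h.
Fuel reacted = 0.862 × 212 → ξ = 182.7 kmol/h.
Outlet (n = n₀ + ν ξ):
  CO: 212 − 1(182.7) = 29.26
  O₂: 125.7 − 0.5(182.7) = 34.34
  N₂: 472.9 (inert)
  CO₂: 0 + 1(182.7) = 182.7

473 kmol/h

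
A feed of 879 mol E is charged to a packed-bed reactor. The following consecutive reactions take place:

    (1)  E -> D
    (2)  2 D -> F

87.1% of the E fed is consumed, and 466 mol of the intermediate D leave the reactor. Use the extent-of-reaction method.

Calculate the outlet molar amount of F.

Conversion of E: E consumed = 1ξ₁ = 0.871 × 879 → ξ₁ = 765.6 mol.
D balance: n_D = 0 + 1ξ₁ − 2ξ₂ = 466 → ξ₂ = (1·765.6 − 466)/2 = 149.8 mol.
Outlet amounts (n = n₀ + Σ ν·ξ):
  E: 879 − 1(765.6) = 113.4
  D: 0 + 1(765.6) − 2(149.8) = 466
  F: 0 + 1(149.8) = 149.8

150 mol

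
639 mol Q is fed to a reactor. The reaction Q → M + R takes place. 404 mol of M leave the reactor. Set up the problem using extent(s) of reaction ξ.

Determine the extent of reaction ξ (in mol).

For M: n = n₀ + 1ξ → 404 = 0 + 1ξ, giving ξ = 404 mol.
Outlet amounts (n = n₀ + ν ξ):
  Q: 639 − 1(404) = 235
  M: 0 + 1(404) = 404
  R: 0 + 1(404) = 404

ξ = 404 mol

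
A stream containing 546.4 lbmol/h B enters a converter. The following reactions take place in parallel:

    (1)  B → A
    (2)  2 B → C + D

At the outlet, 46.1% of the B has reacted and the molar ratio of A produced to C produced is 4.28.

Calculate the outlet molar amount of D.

Conversion of B: B consumed = 0.461 × 546.4 = 251.9 lbmol/h = 1ξ₁ + 2ξ₂.
Selectivity: 1ξ₁ / (1ξ₂) = 4.28 → ξ₁ = 4.28 ξ₂.
Substitute: (1·4.28 + 2) ξ₂ = 251.9 → ξ₂ = 40.11 lbmol/h, ξ₁ = 171.7 lbmol/h.
Outlet amounts (n = n₀ + Σ ν·ξ):
  B: 546.4 − 1(171.7) − 2(40.11) = 294.5
  A: 0 + 1(171.7) = 171.7
  C: 0 + 1(40.11) = 40.11
  D: 0 + 1(40.11) = 40.11

40.1 lbmol/h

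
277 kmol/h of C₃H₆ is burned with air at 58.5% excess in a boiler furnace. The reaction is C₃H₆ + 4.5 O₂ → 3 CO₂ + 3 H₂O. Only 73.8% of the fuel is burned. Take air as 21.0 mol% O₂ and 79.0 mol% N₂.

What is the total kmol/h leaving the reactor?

9790 kmol/h

Stoichiometric O₂ = 4.5 × 277 = 1246 kmol/h; O₂ fed = 1246 × 1.585 = 1976 kmol/h.
N₂ fed = 1976 × 79/21 = 7432 kmol/h.
Fuel reacted = 0.738 × 277 → ξ = 204.4 kmol/h.
Outlet (n = n₀ + ν ξ):
  C₃H₆: 277 − 1(204.4) = 72.57
  O₂: 1976 − 4.5(204.4) = 1056
  N₂: 7432 (inert)
  CO₂: 0 + 3(204.4) = 613.3
  H₂O: 0 + 3(204.4) = 613.3
Total out = 72.57 + 1056 + 7432 + 613.3 + 613.3 = 9787 kmol/h.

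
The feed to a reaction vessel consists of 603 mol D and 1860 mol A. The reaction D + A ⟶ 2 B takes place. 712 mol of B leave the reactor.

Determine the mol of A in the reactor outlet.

For B: n = n₀ + 2ξ → 712 = 0 + 2ξ, giving ξ = 356 mol.
Outlet amounts (n = n₀ + ν ξ):
  D: 603 − 1(356) = 247
  A: 1860 − 1(356) = 1504
  B: 0 + 2(356) = 712

1500 mol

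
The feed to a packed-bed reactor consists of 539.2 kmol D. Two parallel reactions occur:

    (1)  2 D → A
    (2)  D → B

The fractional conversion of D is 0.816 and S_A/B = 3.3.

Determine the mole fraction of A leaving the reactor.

0.549

Conversion of D: D consumed = 0.816 × 539.2 = 440 kmol = 2ξ₁ + 1ξ₂.
Selectivity: 1ξ₁ / (1ξ₂) = 3.3 → ξ₁ = 3.3 ξ₂.
Substitute: (2·3.3 + 1) ξ₂ = 440 → ξ₂ = 57.89 kmol, ξ₁ = 191 kmol.
Outlet amounts (n = n₀ + Σ ν·ξ):
  D: 539.2 − 2(191) − 1(57.89) = 99.21
  A: 0 + 1(191) = 191
  B: 0 + 1(57.89) = 57.89
Total out = 348.2 kmol; y_A = 191 / 348.2 = 0.5487.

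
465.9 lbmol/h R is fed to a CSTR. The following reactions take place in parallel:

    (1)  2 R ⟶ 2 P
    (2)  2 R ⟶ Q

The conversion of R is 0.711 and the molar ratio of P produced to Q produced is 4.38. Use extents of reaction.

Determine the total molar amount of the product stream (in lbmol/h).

Conversion of R: R consumed = 0.711 × 465.9 = 331.3 lbmol/h = 2ξ₁ + 2ξ₂.
Selectivity: 2ξ₁ / (1ξ₂) = 4.38 → ξ₁ = 2.19 ξ₂.
Substitute: (2·2.19 + 2) ξ₂ = 331.3 → ξ₂ = 51.92 lbmol/h, ξ₁ = 113.7 lbmol/h.
Outlet amounts (n = n₀ + Σ ν·ξ):
  R: 465.9 − 2(113.7) − 2(51.92) = 134.6
  P: 0 + 2(113.7) = 227.4
  Q: 0 + 1(51.92) = 51.92
Total out = 134.6 + 227.4 + 51.92 = 414 lbmol/h.

414 lbmol/h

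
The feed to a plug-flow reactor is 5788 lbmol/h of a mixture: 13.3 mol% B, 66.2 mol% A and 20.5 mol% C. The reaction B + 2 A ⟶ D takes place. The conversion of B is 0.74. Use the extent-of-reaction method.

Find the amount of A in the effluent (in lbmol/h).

2690 lbmol/h

B reacted = 0.74 × 769.8 = 569.7 lbmol/h; ν_B = −1, so ξ = 569.7/1 = 569.7 lbmol/h.
Outlet amounts (n = n₀ + ν ξ):
  B: 769.8 − 1(569.7) = 200.1
  A: 3832 − 2(569.7) = 2692
  D: 0 + 1(569.7) = 569.7
  C: 1187 (inert)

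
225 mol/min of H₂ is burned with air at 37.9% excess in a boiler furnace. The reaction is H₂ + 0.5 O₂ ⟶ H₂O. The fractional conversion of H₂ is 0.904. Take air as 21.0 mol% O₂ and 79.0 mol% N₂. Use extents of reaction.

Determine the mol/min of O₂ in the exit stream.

Stoichiometric O₂ = 0.5 × 225 = 112.5 mol/min; O₂ fed = 112.5 × 1.379 = 155.1 mol/min.
N₂ fed = 155.1 × 79/21 = 583.6 mol/min.
Fuel reacted = 0.904 × 225 → ξ = 203.4 mol/min.
Outlet (n = n₀ + ν ξ):
  H₂: 225 − 1(203.4) = 21.6
  O₂: 155.1 − 0.5(203.4) = 53.44
  N₂: 583.6 (inert)
  H₂O: 0 + 1(203.4) = 203.4

53.4 mol/min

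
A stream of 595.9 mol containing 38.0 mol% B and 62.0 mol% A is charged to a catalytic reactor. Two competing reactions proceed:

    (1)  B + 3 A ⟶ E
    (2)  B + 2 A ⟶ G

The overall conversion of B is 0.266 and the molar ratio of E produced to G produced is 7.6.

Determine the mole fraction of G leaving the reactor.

0.0166

Conversion of B: B consumed = 0.266 × 226.4 = 60.23 mol = 1ξ₁ + 1ξ₂.
Selectivity: 1ξ₁ / (1ξ₂) = 7.6 → ξ₁ = 7.6 ξ₂.
Substitute: (1·7.6 + 1) ξ₂ = 60.23 → ξ₂ = 7.004 mol, ξ₁ = 53.23 mol.
Outlet amounts (n = n₀ + Σ ν·ξ):
  B: 226.4 − 1(53.23) − 1(7.004) = 166.2
  A: 369.5 − 3(53.23) − 2(7.004) = 195.8
  E: 0 + 1(53.23) = 53.23
  G: 0 + 1(7.004) = 7.004
Total out = 422.2 mol; y_G = 7.004 / 422.2 = 0.01659.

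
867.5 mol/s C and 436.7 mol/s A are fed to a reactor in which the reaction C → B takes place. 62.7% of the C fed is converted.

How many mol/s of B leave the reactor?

544 mol/s

C reacted = 0.627 × 867.5 = 543.9 mol/s; ν_C = −1, so ξ = 543.9/1 = 543.9 mol/s.
Outlet amounts (n = n₀ + ν ξ):
  C: 867.5 − 1(543.9) = 323.6
  B: 0 + 1(543.9) = 543.9
  A: 436.7 (inert)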